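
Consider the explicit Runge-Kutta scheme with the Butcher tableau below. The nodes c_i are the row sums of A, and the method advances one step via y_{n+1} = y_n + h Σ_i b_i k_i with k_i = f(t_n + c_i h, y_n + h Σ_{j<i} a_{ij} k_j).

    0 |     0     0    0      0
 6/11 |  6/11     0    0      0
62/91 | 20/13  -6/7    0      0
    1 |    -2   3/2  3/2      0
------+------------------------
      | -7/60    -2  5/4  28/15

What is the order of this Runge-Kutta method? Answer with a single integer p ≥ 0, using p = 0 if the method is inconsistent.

1

b = (-7/60, -2, 5/4, 28/15)
c = (0, 6/11, 62/91, 1)
Ac = (0, 0, -36/77, 1842/1001)
Σ b_i: (-7/60)·1 + (-2)·1 + 5/4·1 + 28/15·1 = 1 ✓
b·c: (-2)·6/11 + 5/4·62/91 + 28/15·1 = 48871/30030 ≠ 1/2 ⇒ order 1.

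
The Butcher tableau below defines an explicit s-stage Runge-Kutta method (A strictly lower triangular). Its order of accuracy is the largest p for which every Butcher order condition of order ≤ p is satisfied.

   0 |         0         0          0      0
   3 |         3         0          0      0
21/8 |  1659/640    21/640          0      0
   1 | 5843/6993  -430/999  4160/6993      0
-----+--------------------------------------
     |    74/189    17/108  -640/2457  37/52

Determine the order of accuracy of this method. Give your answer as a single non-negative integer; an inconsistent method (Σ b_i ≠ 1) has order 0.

4

b = (74/189, 17/108, -640/2457, 37/52)
c = (0, 3, 21/8, 1)
Ac = (0, 0, 63/640, 10/37)
Σ b_i: 74/189·1 + 17/108·1 + (-640/2457)·1 + 37/52·1 = 1 ✓
b·c: 17/108·3 + (-640/2457)·21/8 + 37/52·1 = 1/2 ✓
b·c²: 17/108·9 + (-640/2457)·441/64 + 37/52·1 = 1/3 ✓
b·Ac: (-640/2457)·63/640 + 37/52·10/37 = 1/6 ✓
b·c³: 17/108·27 + (-640/2457)·9261/512 + 37/52·1 = 1/4 ✓
b·(c∘Ac): (-640/2457)·1323/5120 + 37/52·10/37 = 1/8 ✓
b·Ac²: (-640/2457)·189/640 + 37/52·25/111 = 1/12 ✓
b·A²c: 37/52·13/222 = 1/24 ✓; 4 stages ⇒ order 4.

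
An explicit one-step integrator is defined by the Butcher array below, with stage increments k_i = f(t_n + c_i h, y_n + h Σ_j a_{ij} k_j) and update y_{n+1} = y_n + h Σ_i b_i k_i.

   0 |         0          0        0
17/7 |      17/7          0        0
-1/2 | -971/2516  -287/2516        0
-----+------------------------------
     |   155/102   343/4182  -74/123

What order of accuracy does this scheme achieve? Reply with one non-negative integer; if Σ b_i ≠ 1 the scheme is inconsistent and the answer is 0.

3

b = (155/102, 343/4182, -74/123)
c = (0, 17/7, -1/2)
Ac = (0, 0, -41/148)
Σ b_i: 155/102·1 + 343/4182·1 + (-74/123)·1 = 1 ✓
b·c: 343/4182·17/7 + (-74/123)·(-1/2) = 1/2 ✓
b·c²: 343/4182·289/49 + (-74/123)·1/4 = 1/3 ✓
b·Ac: (-74/123)·(-41/148) = 1/6 ✓; 3 stages ⇒ order 3.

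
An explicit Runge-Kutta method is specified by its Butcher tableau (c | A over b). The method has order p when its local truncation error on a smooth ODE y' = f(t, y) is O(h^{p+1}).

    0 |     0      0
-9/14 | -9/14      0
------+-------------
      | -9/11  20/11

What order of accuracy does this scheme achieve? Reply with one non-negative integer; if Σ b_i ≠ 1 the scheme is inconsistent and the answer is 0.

b = (-9/11, 20/11)
c = (0, -9/14)
Σ b_i: (-9/11)·1 + 20/11·1 = 1 ✓
b·c: 20/11·(-9/14) = -90/77 ≠ 1/2 ⇒ order 1.

1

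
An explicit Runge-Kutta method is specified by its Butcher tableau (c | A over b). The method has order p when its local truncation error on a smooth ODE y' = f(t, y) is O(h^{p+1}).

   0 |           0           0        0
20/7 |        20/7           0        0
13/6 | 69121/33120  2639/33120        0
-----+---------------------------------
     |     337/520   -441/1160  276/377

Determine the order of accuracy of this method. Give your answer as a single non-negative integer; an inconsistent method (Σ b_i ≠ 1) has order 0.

b = (337/520, -441/1160, 276/377)
c = (0, 20/7, 13/6)
Ac = (0, 0, 377/1656)
Σ b_i: 337/520·1 + (-441/1160)·1 + 276/377·1 = 1 ✓
b·c: (-441/1160)·20/7 + 276/377·13/6 = 1/2 ✓
b·c²: (-441/1160)·400/49 + 276/377·169/36 = 1/3 ✓
b·Ac: 276/377·377/1656 = 1/6 ✓; 3 stages ⇒ order 3.

3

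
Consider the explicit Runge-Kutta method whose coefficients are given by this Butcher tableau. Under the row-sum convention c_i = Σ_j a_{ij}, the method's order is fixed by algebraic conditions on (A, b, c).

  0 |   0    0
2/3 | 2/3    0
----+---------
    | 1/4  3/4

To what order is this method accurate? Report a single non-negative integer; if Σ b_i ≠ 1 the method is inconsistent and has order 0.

b = (1/4, 3/4)
c = (0, 2/3)
Σ b_i: 1/4·1 + 3/4·1 = 1 ✓
b·c: 3/4·2/3 = 1/2 ✓; 2 stages ⇒ order 2.

2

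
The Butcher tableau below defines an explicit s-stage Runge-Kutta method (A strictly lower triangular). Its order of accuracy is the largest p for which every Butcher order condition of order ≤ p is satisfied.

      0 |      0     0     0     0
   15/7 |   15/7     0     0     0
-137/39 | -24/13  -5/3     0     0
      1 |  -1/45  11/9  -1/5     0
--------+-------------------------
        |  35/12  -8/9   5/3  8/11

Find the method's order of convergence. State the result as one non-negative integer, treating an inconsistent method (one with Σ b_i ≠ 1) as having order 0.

0

b = (35/12, -8/9, 5/3, 8/11)
c = (0, 15/7, -137/39, 1)
Ac = (0, 0, -25/7, 4534/1365)
Σ b_i: 35/12·1 + (-8/9)·1 + 5/3·1 + 8/11·1 = 1751/396 ≠ 1 ⇒ order 0.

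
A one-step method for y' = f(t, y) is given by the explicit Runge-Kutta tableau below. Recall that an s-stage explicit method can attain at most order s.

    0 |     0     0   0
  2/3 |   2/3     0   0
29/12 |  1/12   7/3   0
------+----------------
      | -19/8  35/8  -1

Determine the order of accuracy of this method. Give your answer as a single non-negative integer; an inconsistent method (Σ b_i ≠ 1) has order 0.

b = (-19/8, 35/8, -1)
c = (0, 2/3, 29/12)
Ac = (0, 0, 14/9)
Σ b_i: (-19/8)·1 + 35/8·1 + (-1)·1 = 1 ✓
b·c: 35/8·2/3 + (-1)·29/12 = 1/2 ✓
b·c²: 35/8·4/9 + (-1)·841/144 = -187/48 ≠ 1/3 ⇒ order 2.
b·Ac: (-1)·14/9 = -14/9 ≠ 1/6

2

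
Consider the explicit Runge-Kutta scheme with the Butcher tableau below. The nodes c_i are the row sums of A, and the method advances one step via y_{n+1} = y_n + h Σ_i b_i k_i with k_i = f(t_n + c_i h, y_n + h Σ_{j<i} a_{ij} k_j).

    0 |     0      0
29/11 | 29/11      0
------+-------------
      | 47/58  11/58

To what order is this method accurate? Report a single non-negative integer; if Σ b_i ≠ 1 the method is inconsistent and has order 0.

b = (47/58, 11/58)
c = (0, 29/11)
Σ b_i: 47/58·1 + 11/58·1 = 1 ✓
b·c: 11/58·29/11 = 1/2 ✓; 2 stages ⇒ order 2.

2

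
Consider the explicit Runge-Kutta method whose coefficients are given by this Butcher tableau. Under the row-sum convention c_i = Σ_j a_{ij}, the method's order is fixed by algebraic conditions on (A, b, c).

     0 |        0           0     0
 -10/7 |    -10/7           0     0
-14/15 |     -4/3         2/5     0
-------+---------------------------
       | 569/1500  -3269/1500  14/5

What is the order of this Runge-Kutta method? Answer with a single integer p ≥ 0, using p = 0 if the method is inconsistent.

b = (569/1500, -3269/1500, 14/5)
c = (0, -10/7, -14/15)
Ac = (0, 0, -4/7)
Σ b_i: 569/1500·1 + (-3269/1500)·1 + 14/5·1 = 1 ✓
b·c: (-3269/1500)·(-10/7) + 14/5·(-14/15) = 1/2 ✓
b·c²: (-3269/1500)·100/49 + 14/5·196/225 = -15817/7875 ≠ 1/3 ⇒ order 2.
b·Ac: 14/5·(-4/7) = -8/5 ≠ 1/6

2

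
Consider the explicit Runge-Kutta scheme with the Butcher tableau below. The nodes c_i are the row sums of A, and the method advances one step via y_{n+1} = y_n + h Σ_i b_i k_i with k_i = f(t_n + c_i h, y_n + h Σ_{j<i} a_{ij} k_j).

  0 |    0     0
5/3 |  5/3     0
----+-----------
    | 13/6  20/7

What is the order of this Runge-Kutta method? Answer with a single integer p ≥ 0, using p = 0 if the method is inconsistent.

0

b = (13/6, 20/7)
c = (0, 5/3)
Σ b_i: 13/6·1 + 20/7·1 = 211/42 ≠ 1 ⇒ order 0.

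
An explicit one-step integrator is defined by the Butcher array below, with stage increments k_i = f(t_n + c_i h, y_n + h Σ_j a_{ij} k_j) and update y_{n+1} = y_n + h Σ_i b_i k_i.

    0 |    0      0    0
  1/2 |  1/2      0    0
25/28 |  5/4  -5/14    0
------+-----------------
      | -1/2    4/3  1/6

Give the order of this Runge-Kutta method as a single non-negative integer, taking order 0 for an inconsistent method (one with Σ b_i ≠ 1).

b = (-1/2, 4/3, 1/6)
c = (0, 1/2, 25/28)
Ac = (0, 0, -5/28)
Σ b_i: (-1/2)·1 + 4/3·1 + 1/6·1 = 1 ✓
b·c: 4/3·1/2 + 1/6·25/28 = 137/168 ≠ 1/2 ⇒ order 1.

1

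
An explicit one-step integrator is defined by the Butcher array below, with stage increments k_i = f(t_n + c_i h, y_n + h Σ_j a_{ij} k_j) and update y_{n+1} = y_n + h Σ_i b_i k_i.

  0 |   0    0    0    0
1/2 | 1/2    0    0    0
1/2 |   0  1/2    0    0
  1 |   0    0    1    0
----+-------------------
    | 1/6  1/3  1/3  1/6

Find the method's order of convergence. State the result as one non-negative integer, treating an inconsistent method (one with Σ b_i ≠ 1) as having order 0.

4

b = (1/6, 1/3, 1/3, 1/6)
c = (0, 1/2, 1/2, 1)
Ac = (0, 0, 1/4, 1/2)
Σ b_i: 1/6·1 + 1/3·1 + 1/3·1 + 1/6·1 = 1 ✓
b·c: 1/3·1/2 + 1/3·1/2 + 1/6·1 = 1/2 ✓
b·c²: 1/3·1/4 + 1/3·1/4 + 1/6·1 = 1/3 ✓
b·Ac: 1/3·1/4 + 1/6·1/2 = 1/6 ✓
b·c³: 1/3·1/8 + 1/3·1/8 + 1/6·1 = 1/4 ✓
b·(c∘Ac): 1/3·1/8 + 1/6·1/2 = 1/8 ✓
b·Ac²: 1/3·1/8 + 1/6·1/4 = 1/12 ✓
b·A²c: 1/6·1/4 = 1/24 ✓; 4 stages ⇒ order 4.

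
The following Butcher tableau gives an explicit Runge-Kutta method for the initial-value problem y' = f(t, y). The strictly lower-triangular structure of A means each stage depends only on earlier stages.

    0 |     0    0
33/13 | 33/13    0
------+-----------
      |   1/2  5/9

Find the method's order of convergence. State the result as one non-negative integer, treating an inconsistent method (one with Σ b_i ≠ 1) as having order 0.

b = (1/2, 5/9)
c = (0, 33/13)
Σ b_i: 1/2·1 + 5/9·1 = 19/18 ≠ 1 ⇒ order 0.

0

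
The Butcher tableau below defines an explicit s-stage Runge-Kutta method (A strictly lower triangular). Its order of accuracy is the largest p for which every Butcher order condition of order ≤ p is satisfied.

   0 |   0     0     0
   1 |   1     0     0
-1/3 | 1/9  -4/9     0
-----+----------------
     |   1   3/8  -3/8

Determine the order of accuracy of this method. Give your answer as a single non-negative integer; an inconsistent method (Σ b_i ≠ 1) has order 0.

b = (1, 3/8, -3/8)
c = (0, 1, -1/3)
Ac = (0, 0, -4/9)
Σ b_i: 1·1 + 3/8·1 + (-3/8)·1 = 1 ✓
b·c: 3/8·1 + (-3/8)·(-1/3) = 1/2 ✓
b·c²: 3/8·1 + (-3/8)·1/9 = 1/3 ✓
b·Ac: (-3/8)·(-4/9) = 1/6 ✓; 3 stages ⇒ order 3.

3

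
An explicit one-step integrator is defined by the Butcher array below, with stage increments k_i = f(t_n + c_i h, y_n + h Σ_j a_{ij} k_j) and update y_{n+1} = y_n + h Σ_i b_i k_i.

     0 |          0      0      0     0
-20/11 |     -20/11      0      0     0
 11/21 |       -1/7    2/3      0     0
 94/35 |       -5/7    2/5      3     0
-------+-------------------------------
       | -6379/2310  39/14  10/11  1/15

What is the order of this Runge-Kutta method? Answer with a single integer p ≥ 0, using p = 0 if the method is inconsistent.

1

b = (-6379/2310, 39/14, 10/11, 1/15)
c = (0, -20/11, 11/21, 94/35)
Ac = (0, 0, -40/33, 65/77)
Σ b_i: (-6379/2310)·1 + 39/14·1 + 10/11·1 + 1/15·1 = 1 ✓
b·c: 39/14·(-20/11) + 10/11·11/21 + 1/15·94/35 = -3638/825 ≠ 1/2 ⇒ order 1.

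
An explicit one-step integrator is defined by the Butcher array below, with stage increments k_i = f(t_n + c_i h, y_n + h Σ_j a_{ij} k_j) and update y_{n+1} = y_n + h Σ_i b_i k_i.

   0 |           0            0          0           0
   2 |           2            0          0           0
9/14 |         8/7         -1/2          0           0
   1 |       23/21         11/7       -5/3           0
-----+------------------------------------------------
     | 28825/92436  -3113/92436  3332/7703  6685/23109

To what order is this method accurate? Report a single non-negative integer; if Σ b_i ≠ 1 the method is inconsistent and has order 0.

b = (28825/92436, -3113/92436, 3332/7703, 6685/23109)
c = (0, 2, 9/14, 1)
Ac = (0, 0, -1, 29/14)
Σ b_i: 28825/92436·1 + (-3113/92436)·1 + 3332/7703·1 + 6685/23109·1 = 1 ✓
b·c: (-3113/92436)·2 + 3332/7703·9/14 + 6685/23109·1 = 1/2 ✓
b·c²: (-3113/92436)·4 + 3332/7703·81/196 + 6685/23109·1 = 1/3 ✓
b·Ac: 3332/7703·(-1) + 6685/23109·29/14 = 1/6 ✓
b·c³: (-3113/92436)·8 + 3332/7703·729/2744 + 6685/23109·1 = 14535/107842 ≠ 1/4 ⇒ order 3.
b·(c∘Ac): 3332/7703·(-9/14) + 6685/23109·29/14 = 14843/46218 ≠ 1/8
b·Ac²: 3332/7703·(-2) + 6685/23109·1097/196 = 487859/647052 ≠ 1/12
b·A²c: 6685/23109·5/3 = 33425/69327 ≠ 1/24

3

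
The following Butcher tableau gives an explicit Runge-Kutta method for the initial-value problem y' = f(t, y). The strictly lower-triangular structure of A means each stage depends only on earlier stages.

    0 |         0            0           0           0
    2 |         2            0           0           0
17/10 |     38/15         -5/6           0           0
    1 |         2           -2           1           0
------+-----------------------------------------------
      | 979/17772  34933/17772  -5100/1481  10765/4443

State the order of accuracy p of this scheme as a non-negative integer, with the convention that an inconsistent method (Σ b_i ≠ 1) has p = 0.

3

b = (979/17772, 34933/17772, -5100/1481, 10765/4443)
c = (0, 2, 17/10, 1)
Ac = (0, 0, -5/3, -23/10)
Σ b_i: 979/17772·1 + 34933/17772·1 + (-5100/1481)·1 + 10765/4443·1 = 1 ✓
b·c: 34933/17772·2 + (-5100/1481)·17/10 + 10765/4443·1 = 1/2 ✓
b·c²: 34933/17772·4 + (-5100/1481)·289/100 + 10765/4443·1 = 1/3 ✓
b·Ac: (-5100/1481)·(-5/3) + 10765/4443·(-23/10) = 1/6 ✓
b·c³: 34933/17772·8 + (-5100/1481)·4913/1000 + 10765/4443·1 = 18207/14810 ≠ 1/4 ⇒ order 3.
b·(c∘Ac): (-5100/1481)·(-17/6) + 10765/4443·(-23/10) = 37181/8886 ≠ 1/8
b·Ac²: (-5100/1481)·(-10/3) + 10765/4443·(-511/100) = -80183/88860 ≠ 1/12
b·A²c: 10765/4443·(-5/3) = -53825/13329 ≠ 1/24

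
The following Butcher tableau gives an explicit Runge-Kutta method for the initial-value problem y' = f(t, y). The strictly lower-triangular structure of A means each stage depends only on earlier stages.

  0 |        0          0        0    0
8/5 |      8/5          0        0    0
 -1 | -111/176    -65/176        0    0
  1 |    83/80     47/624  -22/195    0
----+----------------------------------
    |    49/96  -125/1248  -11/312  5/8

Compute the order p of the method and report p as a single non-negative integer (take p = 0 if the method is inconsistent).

4

b = (49/96, -125/1248, -11/312, 5/8)
c = (0, 8/5, -1, 1)
Ac = (0, 0, -13/22, 7/30)
Σ b_i: 49/96·1 + (-125/1248)·1 + (-11/312)·1 + 5/8·1 = 1 ✓
b·c: (-125/1248)·8/5 + (-11/312)·(-1) + 5/8·1 = 1/2 ✓
b·c²: (-125/1248)·64/25 + (-11/312)·1 + 5/8·1 = 1/3 ✓
b·Ac: (-11/312)·(-13/22) + 5/8·7/30 = 1/6 ✓
b·c³: (-125/1248)·512/125 + (-11/312)·(-1) + 5/8·1 = 1/4 ✓
b·(c∘Ac): (-11/312)·13/22 + 5/8·7/30 = 1/8 ✓
b·Ac²: (-11/312)·(-52/55) + 5/8·2/25 = 1/12 ✓
b·A²c: 5/8·1/15 = 1/24 ✓; 4 stages ⇒ order 4.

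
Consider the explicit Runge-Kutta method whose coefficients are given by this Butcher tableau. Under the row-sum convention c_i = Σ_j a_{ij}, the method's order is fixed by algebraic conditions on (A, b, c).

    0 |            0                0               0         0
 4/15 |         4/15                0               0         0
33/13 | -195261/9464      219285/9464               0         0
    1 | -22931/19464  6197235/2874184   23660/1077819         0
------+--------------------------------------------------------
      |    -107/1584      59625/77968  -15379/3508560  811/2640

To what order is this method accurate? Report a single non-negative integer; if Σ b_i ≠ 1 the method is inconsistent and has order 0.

4

b = (-107/1584, 59625/77968, -15379/3508560, 811/2640)
c = (0, 4/15, 33/13, 1)
Ac = (0, 0, 14619/2366, 1023/1622)
Σ b_i: (-107/1584)·1 + 59625/77968·1 + (-15379/3508560)·1 + 811/2640·1 = 1 ✓
b·c: 59625/77968·4/15 + (-15379/3508560)·33/13 + 811/2640·1 = 1/2 ✓
b·c²: 59625/77968·16/225 + (-15379/3508560)·1089/169 + 811/2640·1 = 1/3 ✓
b·Ac: (-15379/3508560)·14619/2366 + 811/2640·1023/1622 = 1/6 ✓
b·c³: 59625/77968·64/3375 + (-15379/3508560)·35937/2197 + 811/2640·1 = 1/4 ✓
b·(c∘Ac): (-15379/3508560)·482427/30758 + 811/2640·1023/1622 = 1/8 ✓
b·Ac²: (-15379/3508560)·9746/5915 + 811/2640·3586/12165 = 1/12 ✓
b·A²c: 811/2640·110/811 = 1/24 ✓; 4 stages ⇒ order 4.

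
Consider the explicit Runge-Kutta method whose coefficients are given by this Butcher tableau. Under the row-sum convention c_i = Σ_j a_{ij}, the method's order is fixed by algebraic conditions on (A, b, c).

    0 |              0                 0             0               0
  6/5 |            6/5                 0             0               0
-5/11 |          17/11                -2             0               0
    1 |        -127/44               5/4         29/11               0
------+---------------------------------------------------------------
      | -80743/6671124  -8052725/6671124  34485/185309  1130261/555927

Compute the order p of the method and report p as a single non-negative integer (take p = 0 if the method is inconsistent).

b = (-80743/6671124, -8052725/6671124, 34485/185309, 1130261/555927)
c = (0, 6/5, -5/11, 1)
Ac = (0, 0, -12/5, 73/242)
Σ b_i: (-80743/6671124)·1 + (-8052725/6671124)·1 + 34485/185309·1 + 1130261/555927·1 = 1 ✓
b·c: (-8052725/6671124)·6/5 + 34485/185309·(-5/11) + 1130261/555927·1 = 1/2 ✓
b·c²: (-8052725/6671124)·36/25 + 34485/185309·25/121 + 1130261/555927·1 = 1/3 ✓
b·Ac: 34485/185309·(-12/5) + 1130261/555927·73/242 = 1/6 ✓
b·c³: (-8052725/6671124)·216/125 + 34485/185309·(-125/1331) + 1130261/555927·1 = -2147602/30575985 ≠ 1/4 ⇒ order 3.
b·(c∘Ac): 34485/185309·12/11 + 1130261/555927·73/242 = 907613/1111854 ≠ 1/8
b·Ac²: 34485/185309·(-72/25) + 1130261/555927·15604/6655 = 129369692/30575985 ≠ 1/12
b·A²c: 1130261/555927·(-348/55) = -11919116/926545 ≠ 1/24

3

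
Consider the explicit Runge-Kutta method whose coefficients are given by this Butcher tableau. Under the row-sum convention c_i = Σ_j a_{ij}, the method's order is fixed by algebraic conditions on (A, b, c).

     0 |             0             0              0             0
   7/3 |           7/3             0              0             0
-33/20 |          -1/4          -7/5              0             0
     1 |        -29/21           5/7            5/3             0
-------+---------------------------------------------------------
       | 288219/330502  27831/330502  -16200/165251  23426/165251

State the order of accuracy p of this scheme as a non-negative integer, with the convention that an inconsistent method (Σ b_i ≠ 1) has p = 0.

b = (288219/330502, 27831/330502, -16200/165251, 23426/165251)
c = (0, 7/3, -33/20, 1)
Ac = (0, 0, -49/15, -13/12)
Σ b_i: 288219/330502·1 + 27831/330502·1 + (-16200/165251)·1 + 23426/165251·1 = 1 ✓
b·c: 27831/330502·7/3 + (-16200/165251)·(-33/20) + 23426/165251·1 = 1/2 ✓
b·c²: 27831/330502·49/9 + (-16200/165251)·1089/400 + 23426/165251·1 = 1/3 ✓
b·Ac: (-16200/165251)·(-49/15) + 23426/165251·(-13/12) = 1/6 ✓
b·c³: 27831/330502·343/27 + (-16200/165251)·(-35937/8000) + 23426/165251·1 = 98271653/59490360 ≠ 1/4 ⇒ order 3.
b·(c∘Ac): (-16200/165251)·539/100 + 23426/165251·(-13/12) = -676177/991506 ≠ 1/8
b·Ac²: (-16200/165251)·(-343/45) + 23426/165251·6067/720 = 115515571/59490360 ≠ 1/12
b·A²c: 23426/165251·(-49/9) = -1147874/1487259 ≠ 1/24

3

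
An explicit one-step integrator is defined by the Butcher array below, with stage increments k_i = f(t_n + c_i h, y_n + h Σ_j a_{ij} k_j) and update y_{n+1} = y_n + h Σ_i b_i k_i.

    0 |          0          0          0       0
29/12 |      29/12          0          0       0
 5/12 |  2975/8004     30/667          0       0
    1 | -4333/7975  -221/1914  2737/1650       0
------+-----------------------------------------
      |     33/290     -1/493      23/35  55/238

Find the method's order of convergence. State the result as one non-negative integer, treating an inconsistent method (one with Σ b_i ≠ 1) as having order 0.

4

b = (33/290, -1/493, 23/35, 55/238)
c = (0, 29/12, 5/12, 1)
Ac = (0, 0, 5/46, 68/165)
Σ b_i: 33/290·1 + (-1/493)·1 + 23/35·1 + 55/238·1 = 1 ✓
b·c: (-1/493)·29/12 + 23/35·5/12 + 55/238·1 = 1/2 ✓
b·c²: (-1/493)·841/144 + 23/35·25/144 + 55/238·1 = 1/3 ✓
b·Ac: 23/35·5/46 + 55/238·68/165 = 1/6 ✓
b·c³: (-1/493)·24389/1728 + 23/35·125/1728 + 55/238·1 = 1/4 ✓
b·(c∘Ac): 23/35·25/552 + 55/238·68/165 = 1/8 ✓
b·Ac²: 23/35·145/552 + 55/238·(-17/44) = 1/12 ✓
b·A²c: 55/238·119/660 = 1/24 ✓; 4 stages ⇒ order 4.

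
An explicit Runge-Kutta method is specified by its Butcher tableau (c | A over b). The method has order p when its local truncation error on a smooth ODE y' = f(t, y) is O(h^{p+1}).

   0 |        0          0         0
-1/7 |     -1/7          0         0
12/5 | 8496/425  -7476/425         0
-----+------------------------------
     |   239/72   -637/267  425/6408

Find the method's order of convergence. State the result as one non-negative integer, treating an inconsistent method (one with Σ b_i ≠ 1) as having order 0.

3

b = (239/72, -637/267, 425/6408)
c = (0, -1/7, 12/5)
Ac = (0, 0, 1068/425)
Σ b_i: 239/72·1 + (-637/267)·1 + 425/6408·1 = 1 ✓
b·c: (-637/267)·(-1/7) + 425/6408·12/5 = 1/2 ✓
b·c²: (-637/267)·1/49 + 425/6408·144/25 = 1/3 ✓
b·Ac: 425/6408·1068/425 = 1/6 ✓; 3 stages ⇒ order 3.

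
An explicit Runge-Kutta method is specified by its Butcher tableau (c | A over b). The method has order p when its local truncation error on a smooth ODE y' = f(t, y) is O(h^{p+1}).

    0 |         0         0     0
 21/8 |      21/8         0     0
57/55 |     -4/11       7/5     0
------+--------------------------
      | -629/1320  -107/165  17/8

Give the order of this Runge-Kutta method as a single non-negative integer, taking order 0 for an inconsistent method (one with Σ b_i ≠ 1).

b = (-629/1320, -107/165, 17/8)
c = (0, 21/8, 57/55)
Ac = (0, 0, 147/40)
Σ b_i: (-629/1320)·1 + (-107/165)·1 + 17/8·1 = 1 ✓
b·c: (-107/165)·21/8 + 17/8·57/55 = 1/2 ✓
b·c²: (-107/165)·441/64 + 17/8·3249/3025 = -423231/193600 ≠ 1/3 ⇒ order 2.
b·Ac: 17/8·147/40 = 2499/320 ≠ 1/6

2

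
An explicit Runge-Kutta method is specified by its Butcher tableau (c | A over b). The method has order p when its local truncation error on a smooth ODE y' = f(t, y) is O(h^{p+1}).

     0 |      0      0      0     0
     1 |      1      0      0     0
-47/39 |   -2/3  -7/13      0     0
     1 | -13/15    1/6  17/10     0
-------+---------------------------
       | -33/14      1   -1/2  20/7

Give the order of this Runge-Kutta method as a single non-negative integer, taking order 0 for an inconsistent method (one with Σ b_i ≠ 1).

b = (-33/14, 1, -1/2, 20/7)
c = (0, 1, -47/39, 1)
Ac = (0, 0, -7/13, -367/195)
Σ b_i: (-33/14)·1 + 1·1 + (-1/2)·1 + 20/7·1 = 1 ✓
b·c: 1·1 + (-1/2)·(-47/39) + 20/7·1 = 2435/546 ≠ 1/2 ⇒ order 1.

1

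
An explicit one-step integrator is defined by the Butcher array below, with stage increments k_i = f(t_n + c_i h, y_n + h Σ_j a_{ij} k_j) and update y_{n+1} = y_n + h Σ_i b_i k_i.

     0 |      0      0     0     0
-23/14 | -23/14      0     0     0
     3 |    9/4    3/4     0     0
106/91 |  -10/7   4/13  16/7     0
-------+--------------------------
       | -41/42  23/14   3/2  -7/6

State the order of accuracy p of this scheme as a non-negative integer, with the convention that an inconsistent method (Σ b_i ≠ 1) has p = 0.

b = (-41/42, 23/14, 3/2, -7/6)
c = (0, -23/14, 3, 106/91)
Ac = (0, 0, -69/56, 578/91)
Σ b_i: (-41/42)·1 + 23/14·1 + 3/2·1 + (-7/6)·1 = 1 ✓
b·c: 23/14·(-23/14) + 3/2·3 + (-7/6)·106/91 = 3379/7644 ≠ 1/2 ⇒ order 1.

1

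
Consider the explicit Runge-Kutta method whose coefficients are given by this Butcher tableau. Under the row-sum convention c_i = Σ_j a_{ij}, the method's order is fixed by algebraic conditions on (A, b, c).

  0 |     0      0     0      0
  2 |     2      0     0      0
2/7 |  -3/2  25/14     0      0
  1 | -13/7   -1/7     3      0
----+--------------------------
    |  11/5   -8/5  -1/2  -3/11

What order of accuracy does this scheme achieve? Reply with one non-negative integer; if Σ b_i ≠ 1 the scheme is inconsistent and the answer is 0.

b = (11/5, -8/5, -1/2, -3/11)
c = (0, 2, 2/7, 1)
Ac = (0, 0, 25/7, 4/7)
Σ b_i: 11/5·1 + (-8/5)·1 + (-1/2)·1 + (-3/11)·1 = -19/110 ≠ 1 ⇒ order 0.

0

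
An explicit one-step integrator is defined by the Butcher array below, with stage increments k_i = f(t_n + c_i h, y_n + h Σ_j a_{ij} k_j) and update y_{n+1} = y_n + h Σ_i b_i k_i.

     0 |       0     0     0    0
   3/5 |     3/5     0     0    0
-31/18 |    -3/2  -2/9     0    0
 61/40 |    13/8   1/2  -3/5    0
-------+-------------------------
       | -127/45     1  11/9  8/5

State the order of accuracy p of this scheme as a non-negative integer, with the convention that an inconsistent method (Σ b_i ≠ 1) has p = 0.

1

b = (-127/45, 1, 11/9, 8/5)
c = (0, 3/5, -31/18, 61/40)
Ac = (0, 0, -2/15, 4/3)
Σ b_i: (-127/45)·1 + 1·1 + 11/9·1 + 8/5·1 = 1 ✓
b·c: 1·3/5 + 11/9·(-31/18) + 8/5·61/40 = 3787/4050 ≠ 1/2 ⇒ order 1.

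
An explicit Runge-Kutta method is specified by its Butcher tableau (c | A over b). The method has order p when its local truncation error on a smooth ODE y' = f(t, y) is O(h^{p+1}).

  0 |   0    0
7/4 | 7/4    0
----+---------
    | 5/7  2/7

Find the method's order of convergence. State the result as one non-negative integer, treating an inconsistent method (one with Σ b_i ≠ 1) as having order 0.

2

b = (5/7, 2/7)
c = (0, 7/4)
Σ b_i: 5/7·1 + 2/7·1 = 1 ✓
b·c: 2/7·7/4 = 1/2 ✓; 2 stages ⇒ order 2.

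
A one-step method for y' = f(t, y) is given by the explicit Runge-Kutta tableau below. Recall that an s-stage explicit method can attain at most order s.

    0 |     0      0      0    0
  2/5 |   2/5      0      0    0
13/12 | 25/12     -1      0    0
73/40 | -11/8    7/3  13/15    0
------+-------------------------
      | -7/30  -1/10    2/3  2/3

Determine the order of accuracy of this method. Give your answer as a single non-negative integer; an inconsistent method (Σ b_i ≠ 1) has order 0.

1

b = (-7/30, -1/10, 2/3, 2/3)
c = (0, 2/5, 13/12, 73/40)
Ac = (0, 0, -2/5, 337/180)
Σ b_i: (-7/30)·1 + (-1/10)·1 + 2/3·1 + 2/3·1 = 1 ✓
b·c: (-1/10)·2/5 + 2/3·13/12 + 2/3·73/40 = 1709/900 ≠ 1/2 ⇒ order 1.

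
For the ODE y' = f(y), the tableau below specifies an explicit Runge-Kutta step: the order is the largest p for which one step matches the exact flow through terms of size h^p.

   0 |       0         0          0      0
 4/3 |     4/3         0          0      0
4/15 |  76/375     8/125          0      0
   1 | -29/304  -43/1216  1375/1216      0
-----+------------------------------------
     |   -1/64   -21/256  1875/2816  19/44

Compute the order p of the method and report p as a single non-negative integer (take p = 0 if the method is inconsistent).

b = (-1/64, -21/256, 1875/2816, 19/44)
c = (0, 4/3, 4/15, 1)
Ac = (0, 0, 32/375, 29/114)
Σ b_i: (-1/64)·1 + (-21/256)·1 + 1875/2816·1 + 19/44·1 = 1 ✓
b·c: (-21/256)·4/3 + 1875/2816·4/15 + 19/44·1 = 1/2 ✓
b·c²: (-21/256)·16/9 + 1875/2816·16/225 + 19/44·1 = 1/3 ✓
b·Ac: 1875/2816·32/375 + 19/44·29/114 = 1/6 ✓
b·c³: (-21/256)·64/27 + 1875/2816·64/3375 + 19/44·1 = 1/4 ✓
b·(c∘Ac): 1875/2816·128/5625 + 19/44·29/114 = 1/8 ✓
b·Ac²: 1875/2816·128/1125 + 19/44·1/57 = 1/12 ✓
b·A²c: 19/44·11/114 = 1/24 ✓; 4 stages ⇒ order 4.

4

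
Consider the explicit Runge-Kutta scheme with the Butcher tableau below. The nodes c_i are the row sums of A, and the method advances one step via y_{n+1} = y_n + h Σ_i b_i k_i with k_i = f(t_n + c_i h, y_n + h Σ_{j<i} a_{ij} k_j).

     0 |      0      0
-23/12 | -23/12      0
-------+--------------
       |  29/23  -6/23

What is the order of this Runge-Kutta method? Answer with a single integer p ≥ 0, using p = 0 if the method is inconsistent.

2

b = (29/23, -6/23)
c = (0, -23/12)
Σ b_i: 29/23·1 + (-6/23)·1 = 1 ✓
b·c: (-6/23)·(-23/12) = 1/2 ✓; 2 stages ⇒ order 2.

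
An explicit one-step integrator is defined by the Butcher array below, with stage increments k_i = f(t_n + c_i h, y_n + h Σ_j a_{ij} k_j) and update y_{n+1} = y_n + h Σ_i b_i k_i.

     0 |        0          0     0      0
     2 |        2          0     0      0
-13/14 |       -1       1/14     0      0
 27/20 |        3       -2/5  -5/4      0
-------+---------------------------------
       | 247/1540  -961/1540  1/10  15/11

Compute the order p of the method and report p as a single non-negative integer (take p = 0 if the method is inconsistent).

b = (247/1540, -961/1540, 1/10, 15/11)
c = (0, 2, -13/14, 27/20)
Ac = (0, 0, 1/7, 101/280)
Σ b_i: 247/1540·1 + (-961/1540)·1 + 1/10·1 + 15/11·1 = 1 ✓
b·c: (-961/1540)·2 + 1/10·(-13/14) + 15/11·27/20 = 1/2 ✓
b·c²: (-961/1540)·4 + 1/10·169/196 + 15/11·729/400 = 3249/43120 ≠ 1/3 ⇒ order 2.
b·Ac: 1/10·1/7 + 15/11·101/280 = 1559/3080 ≠ 1/6

2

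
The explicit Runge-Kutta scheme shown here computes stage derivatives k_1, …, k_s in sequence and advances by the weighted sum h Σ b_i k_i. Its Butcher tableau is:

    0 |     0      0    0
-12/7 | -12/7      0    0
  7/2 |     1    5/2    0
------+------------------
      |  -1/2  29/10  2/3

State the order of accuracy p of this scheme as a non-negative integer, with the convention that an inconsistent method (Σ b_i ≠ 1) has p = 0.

b = (-1/2, 29/10, 2/3)
c = (0, -12/7, 7/2)
Ac = (0, 0, -30/7)
Σ b_i: (-1/2)·1 + 29/10·1 + 2/3·1 = 46/15 ≠ 1 ⇒ order 0.

0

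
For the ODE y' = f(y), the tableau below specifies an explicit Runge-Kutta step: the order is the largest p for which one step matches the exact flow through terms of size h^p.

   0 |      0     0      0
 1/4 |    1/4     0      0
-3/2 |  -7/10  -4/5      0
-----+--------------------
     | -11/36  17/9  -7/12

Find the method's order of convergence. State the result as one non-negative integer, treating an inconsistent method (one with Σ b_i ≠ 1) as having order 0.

b = (-11/36, 17/9, -7/12)
c = (0, 1/4, -3/2)
Ac = (0, 0, -1/5)
Σ b_i: (-11/36)·1 + 17/9·1 + (-7/12)·1 = 1 ✓
b·c: 17/9·1/4 + (-7/12)·(-3/2) = 97/72 ≠ 1/2 ⇒ order 1.

1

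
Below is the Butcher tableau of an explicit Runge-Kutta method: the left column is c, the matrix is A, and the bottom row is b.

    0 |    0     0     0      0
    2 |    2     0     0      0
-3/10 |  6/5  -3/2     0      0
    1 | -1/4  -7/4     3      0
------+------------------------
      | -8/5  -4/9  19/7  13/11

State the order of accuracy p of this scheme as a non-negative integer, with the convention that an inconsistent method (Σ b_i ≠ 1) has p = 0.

b = (-8/5, -4/9, 19/7, 13/11)
c = (0, 2, -3/10, 1)
Ac = (0, 0, -3, -22/5)
Σ b_i: (-8/5)·1 + (-4/9)·1 + 19/7·1 + 13/11·1 = 6416/3465 ≠ 1 ⇒ order 0.

0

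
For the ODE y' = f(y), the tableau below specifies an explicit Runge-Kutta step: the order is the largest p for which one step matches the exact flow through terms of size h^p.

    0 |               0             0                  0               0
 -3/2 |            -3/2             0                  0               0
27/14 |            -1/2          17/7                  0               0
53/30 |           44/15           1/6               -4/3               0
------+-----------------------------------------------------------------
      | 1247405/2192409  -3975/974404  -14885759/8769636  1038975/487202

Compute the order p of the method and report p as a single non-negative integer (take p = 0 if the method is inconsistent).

b = (1247405/2192409, -3975/974404, -14885759/8769636, 1038975/487202)
c = (0, -3/2, 27/14, 53/30)
Ac = (0, 0, -51/14, -79/28)
Σ b_i: 1247405/2192409·1 + (-3975/974404)·1 + (-14885759/8769636)·1 + 1038975/487202·1 = 1 ✓
b·c: (-3975/974404)·(-3/2) + (-14885759/8769636)·27/14 + 1038975/487202·53/30 = 1/2 ✓
b·c²: (-3975/974404)·9/4 + (-14885759/8769636)·729/196 + 1038975/487202·2809/900 = 1/3 ✓
b·Ac: (-14885759/8769636)·(-51/14) + 1038975/487202·(-79/28) = 1/6 ✓
b·c³: (-3975/974404)·(-27/8) + (-14885759/8769636)·19683/2744 + 1038975/487202·148877/27000 = -247570189/613874520 ≠ 1/4 ⇒ order 3.
b·(c∘Ac): (-14885759/8769636)·(-1377/196) + 1038975/487202·(-4187/840) = 2524829/1948808 ≠ 1/8
b·Ac²: (-14885759/8769636)·153/28 + 1038975/487202·(-1797/392) = -129944407/6820828 ≠ 1/12
b·A²c: 1038975/487202·34/7 = 2523225/243601 ≠ 1/24

3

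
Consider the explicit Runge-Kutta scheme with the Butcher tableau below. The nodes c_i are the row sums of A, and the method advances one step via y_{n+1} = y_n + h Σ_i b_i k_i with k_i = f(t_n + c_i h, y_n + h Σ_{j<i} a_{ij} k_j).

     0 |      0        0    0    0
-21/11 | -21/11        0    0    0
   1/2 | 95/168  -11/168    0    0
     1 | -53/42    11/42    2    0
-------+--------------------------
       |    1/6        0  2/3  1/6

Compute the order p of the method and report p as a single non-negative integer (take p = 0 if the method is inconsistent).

b = (1/6, 0, 2/3, 1/6)
c = (0, -21/11, 1/2, 1)
Ac = (0, 0, 1/8, 1/2)
Σ b_i: 1/6·1 + 2/3·1 + 1/6·1 = 1 ✓
b·c: 2/3·1/2 + 1/6·1 = 1/2 ✓
b·c²: 2/3·1/4 + 1/6·1 = 1/3 ✓
b·Ac: 2/3·1/8 + 1/6·1/2 = 1/6 ✓
b·c³: 2/3·1/8 + 1/6·1 = 1/4 ✓
b·(c∘Ac): 2/3·1/16 + 1/6·1/2 = 1/8 ✓
b·Ac²: 2/3·(-21/88) + 1/6·16/11 = 1/12 ✓
b·A²c: 1/6·1/4 = 1/24 ✓; 4 stages ⇒ order 4.

4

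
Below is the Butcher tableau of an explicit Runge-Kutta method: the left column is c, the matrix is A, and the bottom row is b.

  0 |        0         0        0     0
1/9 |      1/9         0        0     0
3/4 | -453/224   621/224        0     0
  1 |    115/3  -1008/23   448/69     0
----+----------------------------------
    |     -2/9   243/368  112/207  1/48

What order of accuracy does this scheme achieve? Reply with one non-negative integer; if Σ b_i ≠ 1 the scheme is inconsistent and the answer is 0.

4

b = (-2/9, 243/368, 112/207, 1/48)
c = (0, 1/9, 3/4, 1)
Ac = (0, 0, 69/224, 0)
Σ b_i: (-2/9)·1 + 243/368·1 + 112/207·1 + 1/48·1 = 1 ✓
b·c: 243/368·1/9 + 112/207·3/4 + 1/48·1 = 1/2 ✓
b·c²: 243/368·1/81 + 112/207·9/16 + 1/48·1 = 1/3 ✓
b·Ac: 112/207·69/224 = 1/6 ✓
b·c³: 243/368·1/729 + 112/207·27/64 + 1/48·1 = 1/4 ✓
b·(c∘Ac): 112/207·207/896 = 1/8 ✓
b·Ac²: 112/207·23/672 + 1/48·28/9 = 1/12 ✓
b·A²c: 1/48·2 = 1/24 ✓; 4 stages ⇒ order 4.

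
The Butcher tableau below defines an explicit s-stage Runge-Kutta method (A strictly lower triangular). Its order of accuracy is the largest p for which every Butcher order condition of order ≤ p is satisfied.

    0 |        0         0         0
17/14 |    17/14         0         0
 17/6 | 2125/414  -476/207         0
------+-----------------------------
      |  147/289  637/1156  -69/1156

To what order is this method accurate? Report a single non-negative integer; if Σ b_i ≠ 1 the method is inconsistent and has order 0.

3

b = (147/289, 637/1156, -69/1156)
c = (0, 17/14, 17/6)
Ac = (0, 0, -578/207)
Σ b_i: 147/289·1 + 637/1156·1 + (-69/1156)·1 = 1 ✓
b·c: 637/1156·17/14 + (-69/1156)·17/6 = 1/2 ✓
b·c²: 637/1156·289/196 + (-69/1156)·289/36 = 1/3 ✓
b·Ac: (-69/1156)·(-578/207) = 1/6 ✓; 3 stages ⇒ order 3.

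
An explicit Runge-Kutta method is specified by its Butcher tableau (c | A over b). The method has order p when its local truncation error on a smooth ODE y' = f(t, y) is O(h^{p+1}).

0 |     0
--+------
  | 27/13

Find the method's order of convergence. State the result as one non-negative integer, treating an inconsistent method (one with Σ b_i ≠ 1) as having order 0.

b = (27/13)
c = (0)
Σ b_i: 27/13·1 = 27/13 ≠ 1 ⇒ order 0.

0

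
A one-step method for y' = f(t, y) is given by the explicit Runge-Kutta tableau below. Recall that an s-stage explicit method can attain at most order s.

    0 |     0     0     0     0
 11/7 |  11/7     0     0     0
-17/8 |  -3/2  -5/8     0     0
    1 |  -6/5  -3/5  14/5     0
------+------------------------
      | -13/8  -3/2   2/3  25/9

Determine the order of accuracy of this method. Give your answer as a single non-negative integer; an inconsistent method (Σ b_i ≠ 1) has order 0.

0

b = (-13/8, -3/2, 2/3, 25/9)
c = (0, 11/7, -17/8, 1)
Ac = (0, 0, -55/56, -193/28)
Σ b_i: (-13/8)·1 + (-3/2)·1 + 2/3·1 + 25/9·1 = 23/72 ≠ 1 ⇒ order 0.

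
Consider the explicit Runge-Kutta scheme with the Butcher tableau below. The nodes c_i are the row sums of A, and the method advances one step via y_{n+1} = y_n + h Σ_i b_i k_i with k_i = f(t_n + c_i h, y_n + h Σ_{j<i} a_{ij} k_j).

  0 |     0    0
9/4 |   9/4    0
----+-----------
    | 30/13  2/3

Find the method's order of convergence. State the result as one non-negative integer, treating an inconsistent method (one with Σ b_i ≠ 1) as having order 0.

b = (30/13, 2/3)
c = (0, 9/4)
Σ b_i: 30/13·1 + 2/3·1 = 116/39 ≠ 1 ⇒ order 0.

0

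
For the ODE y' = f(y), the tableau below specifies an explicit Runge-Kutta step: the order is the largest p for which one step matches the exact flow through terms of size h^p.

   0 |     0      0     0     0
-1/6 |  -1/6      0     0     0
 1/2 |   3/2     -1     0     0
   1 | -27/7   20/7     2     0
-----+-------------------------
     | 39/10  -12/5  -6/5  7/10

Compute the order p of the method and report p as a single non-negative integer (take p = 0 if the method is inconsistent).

3

b = (39/10, -12/5, -6/5, 7/10)
c = (0, -1/6, 1/2, 1)
Ac = (0, 0, 1/6, 11/21)
Σ b_i: 39/10·1 + (-12/5)·1 + (-6/5)·1 + 7/10·1 = 1 ✓
b·c: (-12/5)·(-1/6) + (-6/5)·1/2 + 7/10·1 = 1/2 ✓
b·c²: (-12/5)·1/36 + (-6/5)·1/4 + 7/10·1 = 1/3 ✓
b·Ac: (-6/5)·1/6 + 7/10·11/21 = 1/6 ✓
b·c³: (-12/5)·(-1/216) + (-6/5)·1/8 + 7/10·1 = 101/180 ≠ 1/4 ⇒ order 3.
b·(c∘Ac): (-6/5)·1/12 + 7/10·11/21 = 4/15 ≠ 1/8
b·Ac²: (-6/5)·(-1/36) + 7/10·73/126 = 79/180 ≠ 1/12
b·A²c: 7/10·1/3 = 7/30 ≠ 1/24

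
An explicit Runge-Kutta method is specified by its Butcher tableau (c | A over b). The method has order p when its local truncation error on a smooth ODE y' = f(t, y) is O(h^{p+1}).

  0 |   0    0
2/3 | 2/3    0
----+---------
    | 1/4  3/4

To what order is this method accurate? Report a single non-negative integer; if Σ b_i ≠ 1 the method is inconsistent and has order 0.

b = (1/4, 3/4)
c = (0, 2/3)
Σ b_i: 1/4·1 + 3/4·1 = 1 ✓
b·c: 3/4·2/3 = 1/2 ✓; 2 stages ⇒ order 2.

2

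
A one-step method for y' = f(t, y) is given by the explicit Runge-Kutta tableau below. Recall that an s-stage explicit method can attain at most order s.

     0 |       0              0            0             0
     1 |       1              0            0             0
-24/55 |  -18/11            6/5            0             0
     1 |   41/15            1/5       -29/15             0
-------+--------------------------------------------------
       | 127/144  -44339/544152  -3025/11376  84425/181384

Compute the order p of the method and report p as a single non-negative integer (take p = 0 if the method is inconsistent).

b = (127/144, -44339/544152, -3025/11376, 84425/181384)
c = (0, 1, -24/55, 1)
Ac = (0, 0, 6/5, 287/275)
Σ b_i: 127/144·1 + (-44339/544152)·1 + (-3025/11376)·1 + 84425/181384·1 = 1 ✓
b·c: (-44339/544152)·1 + (-3025/11376)·(-24/55) + 84425/181384·1 = 1/2 ✓
b·c²: (-44339/544152)·1 + (-3025/11376)·576/3025 + 84425/181384·1 = 1/3 ✓
b·Ac: (-3025/11376)·6/5 + 84425/181384·287/275 = 1/6 ✓
b·c³: (-44339/544152)·1 + (-3025/11376)·(-13824/166375) + 84425/181384·1 = 67/165 ≠ 1/4 ⇒ order 3.
b·(c∘Ac): (-3025/11376)·(-144/275) + 84425/181384·287/275 = 5/8 ≠ 1/8
b·Ac²: (-3025/11376)·6/5 + 84425/181384·(-2543/15125) = -37633/94710 ≠ 1/12
b·A²c: 84425/181384·(-58/25) = -97933/90692 ≠ 1/24

3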